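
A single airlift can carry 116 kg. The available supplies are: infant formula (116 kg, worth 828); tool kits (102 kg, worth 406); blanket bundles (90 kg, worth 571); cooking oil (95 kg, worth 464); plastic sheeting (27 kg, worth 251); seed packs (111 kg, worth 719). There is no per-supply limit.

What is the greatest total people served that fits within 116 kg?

1004

Best packing: 4×plastic sheeting — 108 kg, 1004 total.
The spare 8 kg is too small for any remaining supply, and no exchange beats 1004.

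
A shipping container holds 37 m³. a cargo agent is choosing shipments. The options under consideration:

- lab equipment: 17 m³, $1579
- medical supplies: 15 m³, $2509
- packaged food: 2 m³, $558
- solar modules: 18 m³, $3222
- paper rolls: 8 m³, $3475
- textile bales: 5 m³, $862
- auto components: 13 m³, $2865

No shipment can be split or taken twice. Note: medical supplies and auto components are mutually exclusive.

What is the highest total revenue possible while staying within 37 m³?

8117

The ratio heuristic lands on packaged food + paper rolls + textile bales + auto components (7760) but leaves 9 m³ idle.
Dropping auto components frees 13 m³; slotting in solar modules (18 m³) lifts the total to 8117 at 33 m³.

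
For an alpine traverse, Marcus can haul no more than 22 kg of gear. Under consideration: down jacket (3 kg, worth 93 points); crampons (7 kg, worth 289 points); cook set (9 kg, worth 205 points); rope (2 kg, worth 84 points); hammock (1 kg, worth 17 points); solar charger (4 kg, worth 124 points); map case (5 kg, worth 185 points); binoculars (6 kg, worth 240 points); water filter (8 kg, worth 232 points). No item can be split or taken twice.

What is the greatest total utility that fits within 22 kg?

838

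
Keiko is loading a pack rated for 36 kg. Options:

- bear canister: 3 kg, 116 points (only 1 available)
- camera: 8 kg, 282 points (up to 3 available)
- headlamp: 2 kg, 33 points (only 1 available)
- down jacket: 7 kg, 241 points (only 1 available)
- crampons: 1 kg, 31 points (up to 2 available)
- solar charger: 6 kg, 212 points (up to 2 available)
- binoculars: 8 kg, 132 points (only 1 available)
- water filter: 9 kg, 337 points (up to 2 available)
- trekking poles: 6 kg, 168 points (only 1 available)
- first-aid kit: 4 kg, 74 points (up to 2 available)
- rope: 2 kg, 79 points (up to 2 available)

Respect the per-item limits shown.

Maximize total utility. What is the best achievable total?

Ranking by ratio (utility/kg): rope 39.50, bear canister 38.67, water filter 37.44, solar charger 35.33.
The ratio heuristic lands on bear canister + headlamp + 2×crampons + solar charger + 2×water filter + 2×rope (1255) but leaves 1 kg idle.
Dropping bear canister and headlamp and 2×crampons frees 7 kg; slotting in camera (8 kg) lifts the total to 1326 at 36 kg.

1326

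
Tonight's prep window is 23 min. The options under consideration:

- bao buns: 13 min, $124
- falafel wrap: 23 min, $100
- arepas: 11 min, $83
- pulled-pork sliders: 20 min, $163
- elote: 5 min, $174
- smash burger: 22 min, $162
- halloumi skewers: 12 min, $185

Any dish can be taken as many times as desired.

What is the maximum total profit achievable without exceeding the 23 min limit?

By profit per min: elote 34.80, halloumi skewers 15.42, bao buns 9.54 lead.
Best packing: 4×elote — 20 min, 696 total.
Every other selection either busts 23 min or fails to beat 696.

696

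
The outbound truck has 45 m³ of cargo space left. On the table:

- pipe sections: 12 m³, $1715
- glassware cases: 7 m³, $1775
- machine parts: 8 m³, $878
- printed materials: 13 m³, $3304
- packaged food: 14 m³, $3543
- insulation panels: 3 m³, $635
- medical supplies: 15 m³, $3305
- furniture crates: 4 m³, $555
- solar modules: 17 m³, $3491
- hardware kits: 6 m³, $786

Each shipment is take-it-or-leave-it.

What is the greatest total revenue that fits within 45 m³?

10787

Filling by ratio: glassware cases + printed materials + packaged food + insulation panels + furniture crates for 9812, with 4 m³ left unused.
The 11 m³ tied up in glassware cases and furniture crates is better spent on medical supplies — total rises to 10787 (45 m³).
Runner-up printed materials + packaged food + solar modules tops out at 10338.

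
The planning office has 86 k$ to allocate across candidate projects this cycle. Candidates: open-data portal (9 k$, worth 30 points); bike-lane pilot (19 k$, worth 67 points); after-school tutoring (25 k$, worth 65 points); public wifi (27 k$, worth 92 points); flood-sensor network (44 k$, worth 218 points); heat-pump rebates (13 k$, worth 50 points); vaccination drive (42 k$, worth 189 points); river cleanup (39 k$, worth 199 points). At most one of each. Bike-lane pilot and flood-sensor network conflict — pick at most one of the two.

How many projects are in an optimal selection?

2

Optimal total is 417.
One optimal bundle: flood-sensor network + river cleanup (83 k$).
Any selection reaching 417 contains exactly 2 projects.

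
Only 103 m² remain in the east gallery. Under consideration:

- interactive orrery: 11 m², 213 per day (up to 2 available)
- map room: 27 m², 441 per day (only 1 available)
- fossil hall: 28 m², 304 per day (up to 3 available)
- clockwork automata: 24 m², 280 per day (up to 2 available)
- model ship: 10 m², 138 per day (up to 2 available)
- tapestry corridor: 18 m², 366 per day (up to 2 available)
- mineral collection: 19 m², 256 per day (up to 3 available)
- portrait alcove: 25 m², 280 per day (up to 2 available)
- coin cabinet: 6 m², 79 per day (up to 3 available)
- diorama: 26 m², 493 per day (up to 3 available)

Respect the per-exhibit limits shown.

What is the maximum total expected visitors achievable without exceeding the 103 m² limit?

1931

Density check — tapestry corridor 20.33, interactive orrery 19.36, diorama 18.96 are the best per m².
A density-first pass picks 2×interactive orrery + model ship + 2×tapestry corridor + coin cabinet + diorama — 1868 at 100 m².
Replace interactive orrery and model ship and coin cabinet with diorama: the trade gains 63 net, giving 1931 at 99 m².
The spare 4 m² is too small for any remaining exhibit, and no exchange beats 1931.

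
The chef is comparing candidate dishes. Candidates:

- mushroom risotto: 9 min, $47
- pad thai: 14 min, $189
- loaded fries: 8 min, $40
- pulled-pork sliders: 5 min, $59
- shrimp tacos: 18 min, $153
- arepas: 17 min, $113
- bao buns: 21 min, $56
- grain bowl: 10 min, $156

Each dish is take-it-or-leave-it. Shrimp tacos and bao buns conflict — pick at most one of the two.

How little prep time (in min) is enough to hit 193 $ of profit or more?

15

Look for the lowest-prep combination reaching 193.
pulled-pork sliders + grain bowl reaches 215 using 15 min.
Any bundle with less than 15 min falls short of 193.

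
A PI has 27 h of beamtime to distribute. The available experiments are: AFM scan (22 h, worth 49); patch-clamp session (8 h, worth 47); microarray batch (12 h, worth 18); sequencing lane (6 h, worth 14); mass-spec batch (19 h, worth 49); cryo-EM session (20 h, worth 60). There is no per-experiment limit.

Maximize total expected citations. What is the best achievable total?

141

Taking 3×patch-clamp session: 24 h used, 141 in expected citations.
No other feasible combination exceeds 141.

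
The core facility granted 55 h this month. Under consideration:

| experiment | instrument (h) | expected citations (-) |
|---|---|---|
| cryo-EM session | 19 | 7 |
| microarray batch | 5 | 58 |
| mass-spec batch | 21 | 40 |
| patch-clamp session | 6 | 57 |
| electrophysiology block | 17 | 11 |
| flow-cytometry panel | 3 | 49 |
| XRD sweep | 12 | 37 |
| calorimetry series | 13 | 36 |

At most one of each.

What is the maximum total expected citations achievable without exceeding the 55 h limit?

241

Ranking by ratio (expected citations/h): flow-cytometry panel 16.33, microarray batch 11.60, patch-clamp session 9.50, XRD sweep 3.08.
Greedy by ratio would take microarray batch + patch-clamp session + flow-cytometry panel + XRD sweep + calorimetry series: 39 h used, total 237.
Dropping calorimetry series frees 13 h; slotting in mass-spec batch (21 h) lifts the total to 241 at 47 h.
Runner-up microarray batch + mass-spec batch + patch-clamp session + flow-cytometry panel + calorimetry series tops out at 240.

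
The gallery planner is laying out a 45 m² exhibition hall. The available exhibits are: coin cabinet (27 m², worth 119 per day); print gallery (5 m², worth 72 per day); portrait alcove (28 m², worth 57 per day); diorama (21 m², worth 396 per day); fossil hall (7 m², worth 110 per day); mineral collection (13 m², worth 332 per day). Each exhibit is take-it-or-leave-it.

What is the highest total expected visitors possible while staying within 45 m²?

Density check — mineral collection 25.54, diorama 18.86, fossil hall 15.71 are the best per m².
Taking diorama + fossil hall + mineral collection: 41 m² used, 838 in expected visitors.
Runner-up print gallery + diorama + mineral collection tops out at 800.

838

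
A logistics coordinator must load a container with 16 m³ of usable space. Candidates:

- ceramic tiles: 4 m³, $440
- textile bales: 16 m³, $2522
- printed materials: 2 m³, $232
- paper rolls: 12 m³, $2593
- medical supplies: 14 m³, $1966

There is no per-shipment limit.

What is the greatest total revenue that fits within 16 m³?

3057

By revenue per m³: paper rolls 216.08, textile bales 157.62, medical supplies 140.43, printed materials 116.00 lead.
Best packing: 2×printed materials + paper rolls — 16 m³, 3057 total.
Nothing else within 16 m³ beats 3057.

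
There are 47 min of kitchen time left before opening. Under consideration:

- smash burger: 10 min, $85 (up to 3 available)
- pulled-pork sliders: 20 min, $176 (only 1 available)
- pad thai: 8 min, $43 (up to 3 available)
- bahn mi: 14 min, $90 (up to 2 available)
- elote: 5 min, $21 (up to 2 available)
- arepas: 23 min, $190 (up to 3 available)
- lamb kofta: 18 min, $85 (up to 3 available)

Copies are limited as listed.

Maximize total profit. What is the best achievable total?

Filling by ratio: 2×smash burger + pulled-pork sliders + elote for 367, with 2 min left unused.
The 45 min tied up in 2×smash burger and pulled-pork sliders and elote is better spent on 2×arepas — total rises to 380 (46 min).

380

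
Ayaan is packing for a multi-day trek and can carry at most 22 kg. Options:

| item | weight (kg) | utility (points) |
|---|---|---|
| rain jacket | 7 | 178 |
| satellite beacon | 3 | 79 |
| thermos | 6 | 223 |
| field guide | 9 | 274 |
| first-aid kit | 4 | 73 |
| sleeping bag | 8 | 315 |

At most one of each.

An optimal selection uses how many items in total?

3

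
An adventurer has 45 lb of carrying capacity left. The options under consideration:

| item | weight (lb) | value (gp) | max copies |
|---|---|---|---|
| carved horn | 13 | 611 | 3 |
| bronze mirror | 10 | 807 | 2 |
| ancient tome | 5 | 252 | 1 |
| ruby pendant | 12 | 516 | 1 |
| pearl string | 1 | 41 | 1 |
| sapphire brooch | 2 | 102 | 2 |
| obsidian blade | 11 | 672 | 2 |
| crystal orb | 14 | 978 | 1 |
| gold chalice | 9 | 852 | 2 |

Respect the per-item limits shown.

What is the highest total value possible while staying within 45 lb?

3672

The ratio heuristic lands on 2×bronze mirror + pearl string + 2×sapphire brooch + 2×gold chalice (3563) but leaves 2 lb idle.
The 3 lb tied up in pearl string and sapphire brooch is better spent on ancient tome — total rises to 3672 (45 lb).
No other feasible combination exceeds 3672.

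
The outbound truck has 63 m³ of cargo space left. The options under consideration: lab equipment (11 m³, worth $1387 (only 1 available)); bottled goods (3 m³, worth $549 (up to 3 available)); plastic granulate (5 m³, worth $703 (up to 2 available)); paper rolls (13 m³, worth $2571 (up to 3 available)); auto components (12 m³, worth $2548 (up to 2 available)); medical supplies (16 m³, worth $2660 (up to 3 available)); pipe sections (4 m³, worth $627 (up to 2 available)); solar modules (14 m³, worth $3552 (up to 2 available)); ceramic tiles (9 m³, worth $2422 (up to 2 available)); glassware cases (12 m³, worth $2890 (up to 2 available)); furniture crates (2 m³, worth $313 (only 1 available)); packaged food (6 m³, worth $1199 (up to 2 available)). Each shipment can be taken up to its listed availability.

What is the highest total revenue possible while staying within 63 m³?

Taking bottled goods + 2×solar modules + 2×ceramic tiles + glassware cases + furniture crates: 63 m³ used, 15700 in revenue.
No other feasible combination exceeds 15700.

15700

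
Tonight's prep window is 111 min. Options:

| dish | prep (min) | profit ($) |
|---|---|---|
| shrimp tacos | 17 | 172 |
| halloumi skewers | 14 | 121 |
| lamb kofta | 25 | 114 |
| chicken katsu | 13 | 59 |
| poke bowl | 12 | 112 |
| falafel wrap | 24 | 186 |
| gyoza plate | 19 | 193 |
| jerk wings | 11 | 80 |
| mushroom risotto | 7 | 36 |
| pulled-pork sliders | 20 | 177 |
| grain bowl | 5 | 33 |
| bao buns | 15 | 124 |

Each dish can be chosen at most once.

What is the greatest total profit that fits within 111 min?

994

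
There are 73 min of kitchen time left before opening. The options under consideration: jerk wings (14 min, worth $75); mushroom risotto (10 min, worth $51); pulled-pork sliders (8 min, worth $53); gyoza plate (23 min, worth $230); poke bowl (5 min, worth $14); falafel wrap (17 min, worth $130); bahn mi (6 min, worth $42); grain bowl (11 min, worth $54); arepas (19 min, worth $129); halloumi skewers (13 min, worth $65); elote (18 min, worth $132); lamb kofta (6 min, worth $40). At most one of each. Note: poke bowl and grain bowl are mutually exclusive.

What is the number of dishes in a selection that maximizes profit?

Best achievable profit is 587.
pulled-pork sliders + gyoza plate + falafel wrap + bahn mi + elote hits 587 at 72 min.
All optima have 5 dishes.

5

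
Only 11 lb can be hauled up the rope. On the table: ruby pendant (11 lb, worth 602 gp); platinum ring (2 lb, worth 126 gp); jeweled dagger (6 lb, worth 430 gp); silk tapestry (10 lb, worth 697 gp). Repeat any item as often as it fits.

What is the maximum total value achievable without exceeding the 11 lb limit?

697

Filling by ratio: 2×platinum ring + jeweled dagger for 682, with 1 lb left unused.
The 10 lb tied up in 2×platinum ring and jeweled dagger is better spent on silk tapestry — total rises to 697 (10 lb).
No other feasible combination exceeds 697.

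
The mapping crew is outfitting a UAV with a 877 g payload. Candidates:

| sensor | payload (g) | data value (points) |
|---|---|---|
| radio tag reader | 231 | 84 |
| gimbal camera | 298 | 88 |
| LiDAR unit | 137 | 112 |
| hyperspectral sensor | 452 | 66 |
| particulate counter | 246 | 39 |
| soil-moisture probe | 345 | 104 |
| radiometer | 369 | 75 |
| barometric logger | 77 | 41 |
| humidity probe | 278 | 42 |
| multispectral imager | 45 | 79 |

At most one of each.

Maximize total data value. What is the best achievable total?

420

Radio tag reader + LiDAR unit + soil-moisture probe + barometric logger + multispectral imager uses 835 of the 877 g and totals 420.
Next best is radio tag reader + gimbal camera + LiDAR unit + barometric logger + multispectral imager at 404 (788 g) — short by 16.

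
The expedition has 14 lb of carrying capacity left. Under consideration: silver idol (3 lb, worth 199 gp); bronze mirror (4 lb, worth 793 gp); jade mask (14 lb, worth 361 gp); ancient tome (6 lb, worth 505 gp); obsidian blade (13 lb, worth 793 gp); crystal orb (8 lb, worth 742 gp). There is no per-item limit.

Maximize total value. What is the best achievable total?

2379

Ranking by ratio (value/lb): bronze mirror 198.25, crystal orb 92.75, ancient tome 84.17.
Taking 3×bronze mirror: 12 lb used, 2379 in value.
That's the maximum — no swap from here does better than 2379.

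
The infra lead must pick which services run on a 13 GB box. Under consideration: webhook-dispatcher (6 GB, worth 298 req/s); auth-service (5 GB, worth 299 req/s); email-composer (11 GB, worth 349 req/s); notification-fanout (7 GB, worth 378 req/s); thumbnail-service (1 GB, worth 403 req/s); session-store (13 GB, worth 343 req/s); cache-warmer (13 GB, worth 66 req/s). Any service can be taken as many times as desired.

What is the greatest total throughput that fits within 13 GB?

Ranking by ratio (throughput/GB): thumbnail-service 403.00, auth-service 59.80, notification-fanout 54.00.
13×thumbnail-service uses 13 of the 13 GB and totals 5239.
Every other selection either busts 13 GB or fails to beat 5239.

5239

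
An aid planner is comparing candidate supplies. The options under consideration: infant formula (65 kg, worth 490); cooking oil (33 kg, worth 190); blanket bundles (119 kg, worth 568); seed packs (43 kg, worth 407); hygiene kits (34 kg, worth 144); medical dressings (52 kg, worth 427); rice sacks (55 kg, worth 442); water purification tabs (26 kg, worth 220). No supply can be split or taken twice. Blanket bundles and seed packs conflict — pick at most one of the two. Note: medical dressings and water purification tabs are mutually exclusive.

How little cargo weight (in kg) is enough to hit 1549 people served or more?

189

Look for the lowest-cargo combination reaching 1549.
Taking infant formula + seed packs + rice sacks + water purification tabs gives 1559 (≥ 1549) for 189 kg.
No combination under 189 kg hits 1549.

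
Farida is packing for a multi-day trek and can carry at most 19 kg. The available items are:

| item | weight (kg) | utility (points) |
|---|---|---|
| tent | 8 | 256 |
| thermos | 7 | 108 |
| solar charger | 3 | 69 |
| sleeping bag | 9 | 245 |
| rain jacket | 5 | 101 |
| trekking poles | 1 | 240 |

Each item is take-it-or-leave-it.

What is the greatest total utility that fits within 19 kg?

741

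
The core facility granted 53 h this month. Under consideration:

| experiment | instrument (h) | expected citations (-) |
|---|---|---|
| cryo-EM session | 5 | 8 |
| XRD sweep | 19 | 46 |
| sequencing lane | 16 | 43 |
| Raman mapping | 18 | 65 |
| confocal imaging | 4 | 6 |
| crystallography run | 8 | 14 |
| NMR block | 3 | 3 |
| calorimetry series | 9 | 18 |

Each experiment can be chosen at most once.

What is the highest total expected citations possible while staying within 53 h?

XRD sweep + sequencing lane + Raman mapping uses 53 of the 53 h and totals 154.
Every other selection either busts 53 h or fails to beat 154.

154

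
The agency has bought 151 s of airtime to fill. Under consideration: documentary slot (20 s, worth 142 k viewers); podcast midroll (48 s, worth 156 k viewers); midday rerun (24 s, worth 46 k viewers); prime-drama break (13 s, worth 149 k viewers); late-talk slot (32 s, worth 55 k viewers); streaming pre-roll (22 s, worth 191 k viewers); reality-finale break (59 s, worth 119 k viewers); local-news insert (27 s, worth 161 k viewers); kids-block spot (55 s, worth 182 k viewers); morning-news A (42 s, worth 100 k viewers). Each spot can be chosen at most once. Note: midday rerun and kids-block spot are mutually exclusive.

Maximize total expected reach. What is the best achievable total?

Best packing: documentary slot + prime-drama break + streaming pre-roll + local-news insert + kids-block spot — 137 s, 825 total.
That's the maximum — no feasible swap from here does better than 825.

825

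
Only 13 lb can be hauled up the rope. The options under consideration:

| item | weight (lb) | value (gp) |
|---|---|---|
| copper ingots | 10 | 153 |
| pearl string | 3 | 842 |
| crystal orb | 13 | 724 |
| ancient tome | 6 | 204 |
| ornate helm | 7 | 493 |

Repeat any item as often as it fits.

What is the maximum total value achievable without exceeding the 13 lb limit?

3368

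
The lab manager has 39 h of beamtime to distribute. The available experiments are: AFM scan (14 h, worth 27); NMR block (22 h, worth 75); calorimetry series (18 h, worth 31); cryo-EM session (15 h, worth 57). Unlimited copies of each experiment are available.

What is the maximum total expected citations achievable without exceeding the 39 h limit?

132

Filling by ratio: 2×cryo-EM session for 114, with 9 h left unused.
Replace cryo-EM session with NMR block: the trade gains 18 net, giving 132 at 37 h.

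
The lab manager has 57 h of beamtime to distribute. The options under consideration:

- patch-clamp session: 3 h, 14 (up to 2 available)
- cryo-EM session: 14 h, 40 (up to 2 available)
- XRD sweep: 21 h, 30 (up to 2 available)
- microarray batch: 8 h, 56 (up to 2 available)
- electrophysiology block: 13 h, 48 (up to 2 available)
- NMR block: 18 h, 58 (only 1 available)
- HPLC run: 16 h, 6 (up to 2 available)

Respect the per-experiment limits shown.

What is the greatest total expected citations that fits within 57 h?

248

Filling by ratio: 2×patch-clamp session + 2×microarray batch + 2×electrophysiology block for 236, with 9 h left unused.
Dropping 2×patch-clamp session frees 6 h; slotting in cryo-EM session (14 h) lifts the total to 248 at 56 h.
Every other selection either busts 57 h or exceeds an availability limit or fails to beat 248.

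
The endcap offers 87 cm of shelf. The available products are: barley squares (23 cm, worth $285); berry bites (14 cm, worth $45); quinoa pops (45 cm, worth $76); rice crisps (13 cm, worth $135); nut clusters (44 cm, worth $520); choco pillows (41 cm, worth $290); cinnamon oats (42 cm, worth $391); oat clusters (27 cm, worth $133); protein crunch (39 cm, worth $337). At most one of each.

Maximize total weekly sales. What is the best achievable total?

Barley squares + rice crisps + nut clusters uses 80 of the 87 cm and totals 940.
Nothing else within 87 cm beats 940.

940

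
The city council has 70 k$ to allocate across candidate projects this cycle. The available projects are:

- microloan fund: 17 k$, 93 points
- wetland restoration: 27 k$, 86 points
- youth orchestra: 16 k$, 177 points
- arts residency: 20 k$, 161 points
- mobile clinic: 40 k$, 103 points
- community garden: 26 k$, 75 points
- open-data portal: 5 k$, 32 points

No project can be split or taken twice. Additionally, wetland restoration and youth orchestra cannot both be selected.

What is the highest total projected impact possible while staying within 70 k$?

463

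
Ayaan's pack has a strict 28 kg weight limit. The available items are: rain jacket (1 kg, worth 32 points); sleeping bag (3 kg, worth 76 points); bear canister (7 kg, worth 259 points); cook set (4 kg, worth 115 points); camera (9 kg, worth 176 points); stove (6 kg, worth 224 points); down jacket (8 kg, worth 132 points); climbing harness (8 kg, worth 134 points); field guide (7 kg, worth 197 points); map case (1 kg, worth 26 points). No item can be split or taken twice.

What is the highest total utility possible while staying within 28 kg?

Filling by ratio: rain jacket + bear canister + cook set + stove + field guide + map case for 853, with 2 kg left unused.
Dropping map case frees 1 kg; slotting in sleeping bag (3 kg) lifts the total to 903 at 28 kg.

903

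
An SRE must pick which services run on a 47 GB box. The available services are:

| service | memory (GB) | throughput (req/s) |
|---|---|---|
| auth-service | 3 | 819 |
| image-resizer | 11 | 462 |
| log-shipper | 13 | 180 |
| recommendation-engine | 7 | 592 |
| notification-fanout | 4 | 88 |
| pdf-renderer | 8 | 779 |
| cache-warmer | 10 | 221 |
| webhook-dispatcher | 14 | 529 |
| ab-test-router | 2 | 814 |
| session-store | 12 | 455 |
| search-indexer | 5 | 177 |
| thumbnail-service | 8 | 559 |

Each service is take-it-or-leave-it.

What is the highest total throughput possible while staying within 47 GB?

4269

A density-first pass picks auth-service + image-resizer + recommendation-engine + pdf-renderer + ab-test-router + search-indexer + thumbnail-service — 4202 at 44 GB.
Replace image-resizer with webhook-dispatcher: the trade gains 67 net, giving 4269 at 47 GB.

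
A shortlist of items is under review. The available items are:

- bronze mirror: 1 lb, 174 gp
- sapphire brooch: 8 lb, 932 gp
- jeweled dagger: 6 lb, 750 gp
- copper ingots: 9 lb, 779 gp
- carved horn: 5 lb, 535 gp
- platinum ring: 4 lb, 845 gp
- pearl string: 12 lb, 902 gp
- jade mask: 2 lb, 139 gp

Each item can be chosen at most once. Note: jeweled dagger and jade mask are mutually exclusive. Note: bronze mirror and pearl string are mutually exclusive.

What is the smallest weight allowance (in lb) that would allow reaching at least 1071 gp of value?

7

Need the lightest bundle worth ≥ 1071.
bronze mirror + platinum ring + jade mask: 1158 value at 7 lb.
Any bundle with less than 7 lb falls short of 1071.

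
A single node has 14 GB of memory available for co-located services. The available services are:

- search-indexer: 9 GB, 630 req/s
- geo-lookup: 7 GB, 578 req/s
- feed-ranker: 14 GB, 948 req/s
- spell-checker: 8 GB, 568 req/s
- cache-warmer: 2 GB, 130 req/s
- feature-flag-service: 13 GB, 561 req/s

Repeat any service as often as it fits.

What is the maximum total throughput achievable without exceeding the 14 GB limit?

1156

2×geo-lookup uses 14 of the 14 GB and totals 1156.
Every other selection either busts 14 GB or fails to beat 1156.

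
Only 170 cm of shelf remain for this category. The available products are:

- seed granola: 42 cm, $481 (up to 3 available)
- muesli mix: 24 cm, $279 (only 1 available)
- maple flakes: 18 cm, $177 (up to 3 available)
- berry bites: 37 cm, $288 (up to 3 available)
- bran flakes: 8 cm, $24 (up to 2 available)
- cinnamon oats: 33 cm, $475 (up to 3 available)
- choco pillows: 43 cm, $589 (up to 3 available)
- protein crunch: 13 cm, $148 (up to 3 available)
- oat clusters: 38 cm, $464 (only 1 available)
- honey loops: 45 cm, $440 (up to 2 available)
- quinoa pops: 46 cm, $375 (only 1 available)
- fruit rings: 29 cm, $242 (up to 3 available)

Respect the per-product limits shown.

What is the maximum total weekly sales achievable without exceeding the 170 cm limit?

2310

Filling by ratio: muesli mix + 3×cinnamon oats + choco pillows for 2293, with 4 cm left unused.
Dropping muesli mix frees 24 cm; slotting in 2×protein crunch (26 cm) lifts the total to 2310 at 168 cm.
Nothing else within 170 cm beats 2310.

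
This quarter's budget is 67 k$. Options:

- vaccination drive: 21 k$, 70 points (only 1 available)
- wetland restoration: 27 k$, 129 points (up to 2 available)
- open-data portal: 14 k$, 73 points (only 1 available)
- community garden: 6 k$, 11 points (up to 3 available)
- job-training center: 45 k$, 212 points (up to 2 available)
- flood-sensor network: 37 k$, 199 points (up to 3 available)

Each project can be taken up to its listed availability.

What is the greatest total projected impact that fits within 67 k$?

The ratio heuristic lands on open-data portal + 2×community garden + flood-sensor network (294) but leaves 4 k$ idle.
Dropping open-data portal and 2×community garden frees 26 k$; slotting in wetland restoration (27 k$) lifts the total to 328 at 64 k$.
No other feasible combination exceeds 328.

328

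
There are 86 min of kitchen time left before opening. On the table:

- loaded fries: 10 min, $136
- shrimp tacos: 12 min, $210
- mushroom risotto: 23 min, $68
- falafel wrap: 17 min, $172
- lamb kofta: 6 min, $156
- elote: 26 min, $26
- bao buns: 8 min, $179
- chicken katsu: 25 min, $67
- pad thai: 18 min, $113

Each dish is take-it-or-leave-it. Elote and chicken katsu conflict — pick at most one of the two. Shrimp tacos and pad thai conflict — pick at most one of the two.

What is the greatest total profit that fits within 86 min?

Taking loaded fries + shrimp tacos + mushroom risotto + falafel wrap + lamb kofta + bao buns: 76 min used, 921 in profit.
No other feasible combination exceeds 921.

921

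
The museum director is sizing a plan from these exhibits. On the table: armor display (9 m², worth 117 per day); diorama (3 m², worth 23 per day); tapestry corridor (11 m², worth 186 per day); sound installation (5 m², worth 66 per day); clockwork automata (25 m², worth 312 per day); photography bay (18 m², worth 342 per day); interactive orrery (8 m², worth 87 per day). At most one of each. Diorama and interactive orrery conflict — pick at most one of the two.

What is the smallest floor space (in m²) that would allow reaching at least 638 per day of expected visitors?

Need the lightest bundle worth ≥ 638.
armor display + tapestry corridor + photography bay: 645 expected visitors at 38 m².
No combination under 38 m² hits 638.

38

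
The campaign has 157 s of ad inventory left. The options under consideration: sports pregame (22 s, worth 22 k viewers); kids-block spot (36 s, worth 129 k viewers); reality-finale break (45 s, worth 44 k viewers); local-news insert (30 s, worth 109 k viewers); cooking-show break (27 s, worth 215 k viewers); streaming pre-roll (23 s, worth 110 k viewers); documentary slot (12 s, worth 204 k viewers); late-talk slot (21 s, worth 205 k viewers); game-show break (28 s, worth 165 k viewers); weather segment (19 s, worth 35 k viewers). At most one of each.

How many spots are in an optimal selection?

6

The maximum expected reach within 157 s is 1028.
For example kids-block spot + cooking-show break + streaming pre-roll + documentary slot + late-talk slot + game-show break achieves it, using 147 s.
Any selection reaching 1028 contains exactly 6 spots.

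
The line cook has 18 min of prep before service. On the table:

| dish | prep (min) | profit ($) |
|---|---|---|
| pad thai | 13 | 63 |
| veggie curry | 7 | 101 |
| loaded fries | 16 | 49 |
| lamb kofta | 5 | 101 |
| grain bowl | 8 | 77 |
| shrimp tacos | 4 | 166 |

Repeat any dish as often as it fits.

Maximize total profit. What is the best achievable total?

664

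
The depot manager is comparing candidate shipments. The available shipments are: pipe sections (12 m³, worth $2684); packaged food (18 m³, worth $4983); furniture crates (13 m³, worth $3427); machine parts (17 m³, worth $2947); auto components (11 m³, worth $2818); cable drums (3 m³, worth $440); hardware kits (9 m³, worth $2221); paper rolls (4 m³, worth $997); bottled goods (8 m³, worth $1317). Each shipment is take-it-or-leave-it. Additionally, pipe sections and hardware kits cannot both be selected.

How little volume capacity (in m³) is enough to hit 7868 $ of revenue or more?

Minimise m³ subject to total revenue ≥ 7868.
packaged food + furniture crates reaches 8410 using 31 m³.
Below 31 m³ the best achievable stays under 7868.

31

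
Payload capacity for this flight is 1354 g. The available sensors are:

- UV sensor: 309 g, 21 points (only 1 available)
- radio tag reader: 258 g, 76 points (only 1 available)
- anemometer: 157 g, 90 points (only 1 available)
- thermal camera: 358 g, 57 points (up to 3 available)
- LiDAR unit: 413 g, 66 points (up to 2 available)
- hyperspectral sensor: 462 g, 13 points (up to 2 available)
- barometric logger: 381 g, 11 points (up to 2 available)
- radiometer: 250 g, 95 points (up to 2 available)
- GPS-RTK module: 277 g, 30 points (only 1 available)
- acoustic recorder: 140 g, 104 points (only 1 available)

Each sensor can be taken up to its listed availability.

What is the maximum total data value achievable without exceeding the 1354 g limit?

Ranking by ratio (data value/g): acoustic recorder 0.74, anemometer 0.57, radiometer 0.38, radio tag reader 0.29.
Taking radio tag reader + anemometer + 2×radiometer + GPS-RTK module + acoustic recorder: 1332 g used, 490 in data value.
Nothing else within 1354 g beats 490.

490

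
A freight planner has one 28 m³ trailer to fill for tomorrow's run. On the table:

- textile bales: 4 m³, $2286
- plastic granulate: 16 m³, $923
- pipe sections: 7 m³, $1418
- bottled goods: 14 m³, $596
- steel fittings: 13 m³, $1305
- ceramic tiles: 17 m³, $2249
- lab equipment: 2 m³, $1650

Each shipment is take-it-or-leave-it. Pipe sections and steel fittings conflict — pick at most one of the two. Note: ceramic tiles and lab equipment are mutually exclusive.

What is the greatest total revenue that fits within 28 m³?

5953

Best packing: textile bales + pipe sections + ceramic tiles — 28 m³, 5953 total.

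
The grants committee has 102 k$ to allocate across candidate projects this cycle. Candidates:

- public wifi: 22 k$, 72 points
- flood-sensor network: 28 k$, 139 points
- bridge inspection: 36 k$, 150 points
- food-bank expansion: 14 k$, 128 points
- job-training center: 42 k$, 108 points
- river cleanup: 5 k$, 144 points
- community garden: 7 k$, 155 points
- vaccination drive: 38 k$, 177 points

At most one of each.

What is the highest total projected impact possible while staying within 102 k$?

Ranking by ratio (projected impact/k$): river cleanup 28.80, community garden 22.14, food-bank expansion 9.14.
The ratio heuristic lands on flood-sensor network + food-bank expansion + river cleanup + community garden + vaccination drive (743) but leaves 10 k$ idle.
Replace flood-sensor network with bridge inspection: the trade gains 11 net, giving 754 at 100 k$.
Next best is flood-sensor network + food-bank expansion + river cleanup + community garden + vaccination drive at 743 (92 k$) — short by 11.

754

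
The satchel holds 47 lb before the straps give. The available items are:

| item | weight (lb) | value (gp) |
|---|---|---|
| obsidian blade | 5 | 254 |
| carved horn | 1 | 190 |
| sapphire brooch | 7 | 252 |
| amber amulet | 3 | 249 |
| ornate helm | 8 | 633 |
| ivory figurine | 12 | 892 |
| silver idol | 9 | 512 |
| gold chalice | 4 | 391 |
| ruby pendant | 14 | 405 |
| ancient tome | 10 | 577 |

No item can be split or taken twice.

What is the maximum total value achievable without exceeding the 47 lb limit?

3444

Best packing: carved horn + amber amulet + ornate helm + ivory figurine + silver idol + gold chalice + ancient tome — 47 lb, 3444 total.
An exhaustive check of the 1024 subsets confirms 3444.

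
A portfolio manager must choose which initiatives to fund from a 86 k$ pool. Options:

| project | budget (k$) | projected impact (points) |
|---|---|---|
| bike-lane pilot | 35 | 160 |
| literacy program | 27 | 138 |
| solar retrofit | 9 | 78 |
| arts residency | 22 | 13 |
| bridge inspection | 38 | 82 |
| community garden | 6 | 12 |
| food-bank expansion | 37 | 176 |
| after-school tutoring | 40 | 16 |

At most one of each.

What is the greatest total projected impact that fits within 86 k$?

414

Ranking by ratio (projected impact/k$): solar retrofit 8.67, literacy program 5.11, food-bank expansion 4.76, bike-lane pilot 4.57.
A density-first pass picks literacy program + solar retrofit + community garden + food-bank expansion — 404 at 79 k$.
Dropping literacy program and community garden frees 33 k$; slotting in bike-lane pilot (35 k$) lifts the total to 414 at 81 k$.
Next best is literacy program + solar retrofit + community garden + food-bank expansion at 404 (79 k$) — short by 10.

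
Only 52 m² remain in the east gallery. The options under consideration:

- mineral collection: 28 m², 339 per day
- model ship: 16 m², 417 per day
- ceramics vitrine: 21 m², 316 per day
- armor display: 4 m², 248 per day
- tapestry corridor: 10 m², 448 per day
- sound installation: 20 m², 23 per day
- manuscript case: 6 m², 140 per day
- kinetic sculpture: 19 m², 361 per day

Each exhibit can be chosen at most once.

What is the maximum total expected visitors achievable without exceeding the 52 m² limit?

1474

Density check — armor display 62.00, tapestry corridor 44.80, model ship 26.06, manuscript case 23.33 are the best per m².
Greedy by ratio would take model ship + armor display + tapestry corridor + manuscript case: 36 m² used, total 1253.
Dropping manuscript case frees 6 m²; slotting in kinetic sculpture (19 m²) lifts the total to 1474 at 49 m².
Next best is model ship + ceramics vitrine + armor display + tapestry corridor at 1429 (51 m²) — short by 45.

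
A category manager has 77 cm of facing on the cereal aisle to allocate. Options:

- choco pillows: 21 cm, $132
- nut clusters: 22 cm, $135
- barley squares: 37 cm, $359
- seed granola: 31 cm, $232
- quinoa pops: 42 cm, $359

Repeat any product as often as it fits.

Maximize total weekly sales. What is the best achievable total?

The ratio ordering already packs tightly: 2×barley squares, 74 cm, 718.

718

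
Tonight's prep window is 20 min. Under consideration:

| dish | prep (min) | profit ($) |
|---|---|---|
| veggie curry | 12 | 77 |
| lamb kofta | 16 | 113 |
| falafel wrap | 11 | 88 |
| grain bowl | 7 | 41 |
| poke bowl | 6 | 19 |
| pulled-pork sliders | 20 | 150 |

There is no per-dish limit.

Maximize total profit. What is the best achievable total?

150

Density check — falafel wrap 8.00, pulled-pork sliders 7.50, lamb kofta 7.06, veggie curry 6.42 are the best per min.
Taking the top-ratio dishes first gives falafel wrap + grain bowl for 129 (18 min).
The 18 min tied up in falafel wrap and grain bowl is better spent on pulled-pork sliders — total rises to 150 (20 min).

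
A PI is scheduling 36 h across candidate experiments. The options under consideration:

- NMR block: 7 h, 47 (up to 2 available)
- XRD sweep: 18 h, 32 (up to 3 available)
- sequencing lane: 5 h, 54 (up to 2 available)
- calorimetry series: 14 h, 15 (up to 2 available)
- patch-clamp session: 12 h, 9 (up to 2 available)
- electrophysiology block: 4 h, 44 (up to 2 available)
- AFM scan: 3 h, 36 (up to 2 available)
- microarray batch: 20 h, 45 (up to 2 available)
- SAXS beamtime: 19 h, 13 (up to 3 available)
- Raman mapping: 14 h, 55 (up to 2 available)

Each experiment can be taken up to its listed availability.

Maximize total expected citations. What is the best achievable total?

326

Filling by ratio: NMR block + 2×sequencing lane + 2×electrophysiology block + 2×AFM scan for 315, with 5 h left unused.
Dropping AFM scan frees 3 h; slotting in NMR block (7 h) lifts the total to 326 at 35 h.
Every other selection either busts 36 h or exceeds an availability limit or fails to beat 326.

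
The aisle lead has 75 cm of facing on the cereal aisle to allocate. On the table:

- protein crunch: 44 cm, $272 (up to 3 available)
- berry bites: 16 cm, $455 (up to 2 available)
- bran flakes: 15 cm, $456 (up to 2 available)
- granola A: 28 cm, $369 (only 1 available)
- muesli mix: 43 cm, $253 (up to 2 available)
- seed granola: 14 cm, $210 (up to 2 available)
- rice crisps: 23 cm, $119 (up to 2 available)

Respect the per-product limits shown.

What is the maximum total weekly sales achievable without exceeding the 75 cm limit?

1822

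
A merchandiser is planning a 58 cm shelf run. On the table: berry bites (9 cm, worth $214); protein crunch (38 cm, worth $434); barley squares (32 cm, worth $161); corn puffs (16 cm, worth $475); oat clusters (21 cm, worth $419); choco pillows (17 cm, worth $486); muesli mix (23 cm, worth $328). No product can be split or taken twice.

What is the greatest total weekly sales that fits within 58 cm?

1380

Density check — corn puffs 29.69, choco pillows 28.59, berry bites 23.78 are the best per cm.
The ratio heuristic lands on berry bites + corn puffs + choco pillows (1175) but leaves 16 cm idle.
The 9 cm tied up in berry bites is better spent on oat clusters — total rises to 1380 (54 cm).
Runner-up corn puffs + choco pillows + muesli mix tops out at 1289.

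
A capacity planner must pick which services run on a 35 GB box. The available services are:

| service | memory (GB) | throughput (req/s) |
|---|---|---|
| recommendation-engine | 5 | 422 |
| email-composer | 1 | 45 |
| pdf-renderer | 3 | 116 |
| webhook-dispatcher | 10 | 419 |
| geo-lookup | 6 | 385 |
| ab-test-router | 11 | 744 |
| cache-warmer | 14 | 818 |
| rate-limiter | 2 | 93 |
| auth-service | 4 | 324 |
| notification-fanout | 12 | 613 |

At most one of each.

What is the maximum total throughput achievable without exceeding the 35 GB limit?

2353

Density check — recommendation-engine 84.40, auth-service 81.00, ab-test-router 67.64, geo-lookup 64.17 are the best per GB.
A density-first pass picks recommendation-engine + email-composer + pdf-renderer + geo-lookup + ab-test-router + rate-limiter + auth-service — 2129 at 32 GB.
Dropping pdf-renderer and geo-lookup and rate-limiter frees 11 GB; slotting in cache-warmer (14 GB) lifts the total to 2353 at 35 GB.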